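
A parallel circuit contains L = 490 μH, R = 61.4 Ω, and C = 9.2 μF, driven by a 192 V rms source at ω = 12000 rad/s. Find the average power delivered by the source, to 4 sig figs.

600.4 W

X_L = ωL = 5.880 Ω
X_C = 1/(ωC) = 9.058 Ω
Parallel: admittances add. Y = 1/R + 1/(jωL) + jωC
Y = (0.01629 − j0.05967) S
|Y| = 0.06185 S → |Z| = 1/|Y| = 16.17 Ω, ∠Z = −∠Y = 74.73°
I = V/|Z| = 11.88 A
P = VI cos φ = 192 × 11.88 × cos(74.73°) = 600.4 W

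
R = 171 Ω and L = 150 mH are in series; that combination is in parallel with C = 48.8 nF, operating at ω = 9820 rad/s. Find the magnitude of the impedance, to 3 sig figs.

4860 Ω

X_L = ωL = 1470 Ω
X_C = 1/(ωC) = 2090 Ω
Branch 1 (R+jX_L): Z₁ = 171 + j1470 Ω, |Z₁| = 1480 Ω
Branch 2 (−jX_C): Z₂ = −j2090 Ω
Parallel: Z = Z₁Z₂/(Z₁+Z₂), |Z| = 4860 Ω, ∠Z = 67.8°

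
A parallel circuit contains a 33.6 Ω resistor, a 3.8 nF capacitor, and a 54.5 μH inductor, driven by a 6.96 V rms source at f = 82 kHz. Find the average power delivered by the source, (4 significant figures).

1.442 W

ω = 2πf = 515200 rad/s
X_L = ωL = 28.08 Ω
X_C = 1/(ωC) = 510.8 Ω
Parallel: admittances add. Y = 1/R + 1/(jωL) + jωC
Y = (0.02976 − j0.03366) S
|Y| = 0.04493 S → |Z| = 1/|Y| = 22.26 Ω, ∠Z = −∠Y = 48.51°
I = V/|Z| = 312.7 mA
P = VI cos φ = 6.96 × 0.3127 × cos(48.51°) = 1.442 W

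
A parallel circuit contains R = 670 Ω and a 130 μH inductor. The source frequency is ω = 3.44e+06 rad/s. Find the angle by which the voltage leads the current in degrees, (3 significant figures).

X_L = ωL = 447 Ω
Parallel: admittances add. Y = 1/R + 1/(jωL)
Y = (0.00149 − j0.00224) S
|Y| = 0.00269 S → |Z| = 1/|Y| = 372 Ω, ∠Z = −∠Y = 56.3°

56.3°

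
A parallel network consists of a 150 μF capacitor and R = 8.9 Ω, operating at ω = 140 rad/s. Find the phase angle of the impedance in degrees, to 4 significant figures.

X_C = 1/(ωC) = 47.62 Ω
Parallel: admittances add. Y = 1/R + jωC
Y = (0.1124 + j0.02100) S
|Y| = 0.1143 S → |Z| = 1/|Y| = 8.749 Ω, ∠Z = −∠Y = -10.59°

-10.59°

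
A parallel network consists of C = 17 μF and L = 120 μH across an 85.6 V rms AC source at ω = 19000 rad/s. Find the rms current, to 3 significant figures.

9.90 A

X_L = ωL = 2.28 Ω
X_C = 1/(ωC) = 3.10 Ω
Parallel: admittances add. Y = 1/(jωL) + jωC
Y = (0 − j0.116) S
|Y| = 0.116 S → |Z| = 1/|Y| = 8.65 Ω, ∠Z = −∠Y = 90.0°
I = V/|Z| = 85.6/8.65 = 9.90 A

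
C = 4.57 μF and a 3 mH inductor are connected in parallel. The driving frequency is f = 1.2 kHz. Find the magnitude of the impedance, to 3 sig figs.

ω = 2πf = 7540 rad/s
X_L = ωL = 22.6 Ω
X_C = 1/(ωC) = 29.0 Ω
Parallel: admittances add. Y = 1/(jωL) + jωC
Y = (0 − j0.00975) S
|Y| = 0.00975 S → |Z| = 1/|Y| = 103 Ω, ∠Z = −∠Y = 90.0°

103 Ω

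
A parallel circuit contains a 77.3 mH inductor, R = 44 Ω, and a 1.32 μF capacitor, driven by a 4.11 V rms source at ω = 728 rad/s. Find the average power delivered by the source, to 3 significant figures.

X_L = ωL = 56.3 Ω
X_C = 1/(ωC) = 1040 Ω
Parallel: admittances add. Y = 1/R + 1/(jωL) + jωC
Y = (0.0227 − j0.0168) S
|Y| = 0.0283 S → |Z| = 1/|Y| = 35.4 Ω, ∠Z = −∠Y = 36.5°
I = V/|Z| = 116 mA
P = VI cos φ = 4.11 × 0.116 × cos(36.5°) = 384 mW

384 mW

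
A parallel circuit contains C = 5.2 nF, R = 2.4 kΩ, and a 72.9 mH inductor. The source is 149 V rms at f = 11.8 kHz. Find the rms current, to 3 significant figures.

ω = 2πf = 74140 rad/s
X_L = ωL = 5400 Ω
X_C = 1/(ωC) = 2590 Ω
Parallel: admittances add. Y = 1/R + 1/(jωL) + jωC
Y = (0.000417 + j0.000201) S
|Y| = 0.000462 S → |Z| = 1/|Y| = 2160 Ω, ∠Z = −∠Y = -25.7°
I = V/|Z| = 149/2160 = 68.9 mA

68.9 mA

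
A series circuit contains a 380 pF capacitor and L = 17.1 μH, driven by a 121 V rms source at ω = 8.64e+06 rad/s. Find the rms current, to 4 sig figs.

771.5 mA

X_L = ωL = 147.7 Ω
X_C = 1/(ωC) = 304.6 Ω
Net reactance X = X_L − X_C = -156.8 Ω
Z = − j156.8 Ω
|Z| = √(0² + 156.8²) = 156.8 Ω
I = V/|Z| = 121/156.8 = 771.5 mA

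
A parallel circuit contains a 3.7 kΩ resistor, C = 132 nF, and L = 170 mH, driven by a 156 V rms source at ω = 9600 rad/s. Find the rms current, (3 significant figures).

X_L = ωL = 1630 Ω
X_C = 1/(ωC) = 789 Ω
Parallel: admittances add. Y = 1/R + 1/(jωL) + jωC
Y = (0.000270 + j0.000654) S
|Y| = 0.000708 S → |Z| = 1/|Y| = 1410 Ω, ∠Z = −∠Y = -67.6°
I = V/|Z| = 156/1410 = 110 mA

110 mA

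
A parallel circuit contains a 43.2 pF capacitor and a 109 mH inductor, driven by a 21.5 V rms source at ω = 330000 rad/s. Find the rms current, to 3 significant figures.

291 μA

X_L = ωL = 36000 Ω
X_C = 1/(ωC) = 70100 Ω
Parallel: admittances add. Y = 1/(jωL) + jωC
Y = (0 − j1.35e-05) S
|Y| = 1.35e-05 S → |Z| = 1/|Y| = 73800 Ω, ∠Z = −∠Y = 90.0°
I = V/|Z| = 21.5/73800 = 291 μA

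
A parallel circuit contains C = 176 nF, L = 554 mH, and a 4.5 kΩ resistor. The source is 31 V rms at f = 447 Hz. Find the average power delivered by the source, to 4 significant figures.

213.6 mW

ω = 2πf = 2809 rad/s
X_L = ωL = 1556 Ω
X_C = 1/(ωC) = 2023 Ω
Parallel: admittances add. Y = 1/R + 1/(jωL) + jωC
Y = (0.0002222 − j0.0001484) S
|Y| = 0.0002672 S → |Z| = 1/|Y| = 3742 Ω, ∠Z = −∠Y = 33.73°
I = V/|Z| = 8.283 mA
P = VI cos φ = 31 × 0.008283 × cos(33.73°) = 213.6 mW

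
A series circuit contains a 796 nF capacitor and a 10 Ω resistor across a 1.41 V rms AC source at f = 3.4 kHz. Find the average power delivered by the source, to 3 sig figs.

ω = 2πf = 21360 rad/s
X_C = 1/(ωC) = 58.8 Ω
Z = 10.0 − j58.8 Ω
|Z| = √(10.0² + 58.8²) = 59.7 Ω
∠Z = arctan(-58.8/10.0) = -80.3°
I = V/|Z| = 23.6 mA
P = VI cos φ = 1.41 × 0.0236 × cos(-80.3°) = 5.59 mW

5.59 mW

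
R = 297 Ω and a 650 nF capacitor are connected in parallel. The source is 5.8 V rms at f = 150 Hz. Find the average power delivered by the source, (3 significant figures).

ω = 2πf = 942.5 rad/s
X_C = 1/(ωC) = 1630 Ω
Parallel: admittances add. Y = 1/R + jωC
Y = (0.00337 + j0.000613) S
|Y| = 0.00342 S → |Z| = 1/|Y| = 292 Ω, ∠Z = −∠Y = -10.3°
I = V/|Z| = 19.8 mA
P = VI cos φ = 5.8 × 0.0198 × cos(-10.3°) = 113 mW

113 mW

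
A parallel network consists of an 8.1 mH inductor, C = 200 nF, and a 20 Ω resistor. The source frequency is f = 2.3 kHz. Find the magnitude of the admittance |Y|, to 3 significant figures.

ω = 2πf = 14450 rad/s
X_L = ωL = 117 Ω
X_C = 1/(ωC) = 346 Ω
Parallel: admittances add. Y = 1/R + 1/(jωL) + jωC
Y = (0.0500 − j0.00565) S
|Y| = 0.0503 S → |Z| = 1/|Y| = 19.9 Ω, ∠Z = −∠Y = 6.45°

50.3 mS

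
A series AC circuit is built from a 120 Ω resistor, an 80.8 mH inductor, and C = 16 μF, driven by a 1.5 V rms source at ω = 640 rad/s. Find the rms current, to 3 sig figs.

11.7 mA

X_L = ωL = 51.7 Ω
X_C = 1/(ωC) = 97.7 Ω
Net reactance X = X_L − X_C = -45.9 Ω
Z = 120 − j45.9 Ω
|Z| = √(120² + 45.9²) = 128 Ω
I = V/|Z| = 1.5/128 = 11.7 mA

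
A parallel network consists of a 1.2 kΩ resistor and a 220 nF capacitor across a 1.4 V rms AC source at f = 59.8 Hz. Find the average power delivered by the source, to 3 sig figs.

ω = 2πf = 375.7 rad/s
X_C = 1/(ωC) = 12100 Ω
Parallel: admittances add. Y = 1/R + jωC
Y = (0.000833 + j8.27e-05) S
|Y| = 0.000837 S → |Z| = 1/|Y| = 1190 Ω, ∠Z = −∠Y = -5.66°
I = V/|Z| = 1.17 mA
P = VI cos φ = 1.4 × 0.00117 × cos(-5.66°) = 1.63 mW

1.63 mW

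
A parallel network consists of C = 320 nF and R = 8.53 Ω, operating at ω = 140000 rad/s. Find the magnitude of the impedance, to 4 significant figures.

7.968 Ω

X_C = 1/(ωC) = 22.32 Ω
Parallel: admittances add. Y = 1/R + jωC
Y = (0.1172 + j0.04480) S
|Y| = 0.1255 S → |Z| = 1/|Y| = 7.968 Ω, ∠Z = −∠Y = -20.91°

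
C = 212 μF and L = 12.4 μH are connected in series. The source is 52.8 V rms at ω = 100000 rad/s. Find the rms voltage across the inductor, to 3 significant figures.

X_L = ωL = 1.24 Ω
X_C = 1/(ωC) = 0.0472 Ω
Net reactance X = X_L − X_C = 1.19 Ω
Z = j1.19 Ω
|Z| = √(0² + 1.19²) = 1.19 Ω
I = V/|Z| = 44.3 A
V_L = I·|Z_L| = 44.3 × 1.24 = 54.9 V

54.9 V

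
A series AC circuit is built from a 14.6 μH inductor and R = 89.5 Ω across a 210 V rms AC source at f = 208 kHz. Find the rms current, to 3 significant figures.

2.29 A

ω = 2πf = 1.307e+06 rad/s
X_L = ωL = 19.1 Ω
Z = 89.5 + j19.1 Ω
|Z| = √(89.5² + 19.1²) = 91.5 Ω
I = V/|Z| = 210/91.5 = 2.29 A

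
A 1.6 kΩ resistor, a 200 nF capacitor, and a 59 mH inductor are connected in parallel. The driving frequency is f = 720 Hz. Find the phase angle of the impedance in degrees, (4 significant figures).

ω = 2πf = 4524 rad/s
X_L = ωL = 266.9 Ω
X_C = 1/(ωC) = 1105 Ω
Parallel: admittances add. Y = 1/R + 1/(jωL) + jωC
Y = (0.0006250 − j0.002842) S
|Y| = 0.002910 S → |Z| = 1/|Y| = 343.7 Ω, ∠Z = −∠Y = 77.60°

77.60°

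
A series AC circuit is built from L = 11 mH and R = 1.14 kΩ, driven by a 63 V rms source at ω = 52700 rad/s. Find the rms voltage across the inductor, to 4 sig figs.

X_L = ωL = 579.7 Ω
Z = 1140 + j579.7 Ω
|Z| = √(1140² + 579.7²) = 1279 Ω
I = V/|Z| = 49.26 mA
V_L = I·|Z_L| = 0.04926 × 579.7 = 28.56 V

28.56 V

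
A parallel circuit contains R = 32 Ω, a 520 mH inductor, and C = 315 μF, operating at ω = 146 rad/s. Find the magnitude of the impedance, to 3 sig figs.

X_L = ωL = 75.9 Ω
X_C = 1/(ωC) = 21.7 Ω
Parallel: admittances add. Y = 1/R + 1/(jωL) + jωC
Y = (0.0312 + j0.0328) S
|Y| = 0.0453 S → |Z| = 1/|Y| = 22.1 Ω, ∠Z = −∠Y = -46.4°

22.1 Ω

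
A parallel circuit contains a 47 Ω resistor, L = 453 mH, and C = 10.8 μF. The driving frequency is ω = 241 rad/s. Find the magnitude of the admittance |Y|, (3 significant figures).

X_L = ωL = 109 Ω
X_C = 1/(ωC) = 384 Ω
Parallel: admittances add. Y = 1/R + 1/(jωL) + jωC
Y = (0.0213 − j0.00656) S
|Y| = 0.0223 S → |Z| = 1/|Y| = 44.9 Ω, ∠Z = −∠Y = 17.1°

22.3 mS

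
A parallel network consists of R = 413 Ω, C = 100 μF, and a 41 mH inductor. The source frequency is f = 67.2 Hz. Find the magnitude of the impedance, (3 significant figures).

63.6 Ω

ω = 2πf = 422.2 rad/s
X_L = ωL = 17.3 Ω
X_C = 1/(ωC) = 23.7 Ω
Parallel: admittances add. Y = 1/R + 1/(jωL) + jωC
Y = (0.00242 − j0.0155) S
|Y| = 0.0157 S → |Z| = 1/|Y| = 63.6 Ω, ∠Z = −∠Y = 81.1°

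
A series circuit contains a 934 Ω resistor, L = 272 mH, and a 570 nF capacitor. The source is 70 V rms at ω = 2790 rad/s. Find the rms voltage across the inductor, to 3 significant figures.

56.3 V

X_L = ωL = 759 Ω
X_C = 1/(ωC) = 629 Ω
Net reactance X = X_L − X_C = 130 Ω
Z = 934 + j130 Ω
|Z| = √(934² + 130²) = 943 Ω
I = V/|Z| = 74.2 mA
V_L = I·|Z_L| = 0.0742 × 759 = 56.3 V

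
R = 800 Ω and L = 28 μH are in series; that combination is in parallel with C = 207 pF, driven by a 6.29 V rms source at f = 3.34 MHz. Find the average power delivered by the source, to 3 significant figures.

ω = 2πf = 2.099e+07 rad/s
X_L = ωL = 588 Ω
X_C = 1/(ωC) = 230 Ω
Branch 1 (R+jX_L): Z₁ = 800 + j588 Ω, |Z₁| = 993 Ω
Branch 2 (−jX_C): Z₂ = −j230 Ω
Parallel: Z = Z₁Z₂/(Z₁+Z₂), |Z| = 261 Ω, ∠Z = -77.8°
I = V/|Z| = 24.1 mA
P = VI cos φ = 6.29 × 0.0241 × cos(-77.8°) = 32.1 mW

32.1 mW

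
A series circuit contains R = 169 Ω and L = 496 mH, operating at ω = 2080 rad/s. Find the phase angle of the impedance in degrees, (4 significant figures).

80.70°

X_L = ωL = 1032 Ω
Z = 169.0 + j1032 Ω
|Z| = √(169.0² + 1032²) = 1045 Ω
∠Z = arctan(1032/169.0) = 80.70°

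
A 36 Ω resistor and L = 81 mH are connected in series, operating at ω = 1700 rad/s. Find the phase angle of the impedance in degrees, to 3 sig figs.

X_L = ωL = 138 Ω
Z = 36.0 + j138 Ω
|Z| = √(36.0² + 138²) = 142 Ω
∠Z = arctan(138/36.0) = 75.3°

75.3°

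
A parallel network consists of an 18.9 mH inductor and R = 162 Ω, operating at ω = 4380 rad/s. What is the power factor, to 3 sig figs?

0.455

X_L = ωL = 82.8 Ω
Parallel: admittances add. Y = 1/R + 1/(jωL)
Y = (0.00617 − j0.0121) S
|Y| = 0.0136 S → |Z| = 1/|Y| = 73.7 Ω, ∠Z = −∠Y = 62.9°
cos φ = cos(62.9°) = 0.455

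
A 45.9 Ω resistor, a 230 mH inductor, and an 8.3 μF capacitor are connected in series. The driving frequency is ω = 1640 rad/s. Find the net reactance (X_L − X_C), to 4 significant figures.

303.7 Ω

X_L = ωL = 377.2 Ω
X_C = 1/(ωC) = 73.46 Ω
X = 377.2 − 73.46 = 303.7 Ω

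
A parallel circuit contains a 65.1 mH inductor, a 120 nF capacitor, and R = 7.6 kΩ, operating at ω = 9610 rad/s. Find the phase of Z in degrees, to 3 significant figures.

X_L = ωL = 626 Ω
X_C = 1/(ωC) = 867 Ω
Parallel: admittances add. Y = 1/R + 1/(jωL) + jωC
Y = (0.000132 − j0.000445) S
|Y| = 0.000464 S → |Z| = 1/|Y| = 2150 Ω, ∠Z = −∠Y = 73.5°

73.5°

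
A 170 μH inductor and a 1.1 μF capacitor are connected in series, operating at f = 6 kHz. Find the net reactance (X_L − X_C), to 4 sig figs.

ω = 2πf = 37700 rad/s
X_L = ωL = 6.409 Ω
X_C = 1/(ωC) = 24.11 Ω
X = 6.409 − 24.11 = -17.71 Ω

-17.71 Ω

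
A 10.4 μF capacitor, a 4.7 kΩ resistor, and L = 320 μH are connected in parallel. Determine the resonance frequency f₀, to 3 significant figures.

ω₀ = 1/√(LC) = 1/√(0.00032 × 1.04e-05) = 17330 rad/s
f₀ = ω₀/(2π) = 2.76 kHz

2.76 kHz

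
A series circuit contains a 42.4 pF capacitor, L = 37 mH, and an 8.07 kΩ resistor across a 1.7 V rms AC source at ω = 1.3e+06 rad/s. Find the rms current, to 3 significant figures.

X_L = ωL = 48100 Ω
X_C = 1/(ωC) = 18100 Ω
Net reactance X = X_L − X_C = 30000 Ω
Z = 8070 + j30000 Ω
|Z| = √(8070² + 30000²) = 31000 Ω
I = V/|Z| = 1.7/31000 = 54.8 μA

54.8 μA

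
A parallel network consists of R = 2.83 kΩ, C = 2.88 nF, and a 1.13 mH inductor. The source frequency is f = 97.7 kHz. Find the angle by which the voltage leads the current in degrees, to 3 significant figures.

ω = 2πf = 613900 rad/s
X_L = ωL = 694 Ω
X_C = 1/(ωC) = 566 Ω
Parallel: admittances add. Y = 1/R + 1/(jωL) + jωC
Y = (0.000353 + j0.000326) S
|Y| = 0.000481 S → |Z| = 1/|Y| = 2080 Ω, ∠Z = −∠Y = -42.7°

-42.7°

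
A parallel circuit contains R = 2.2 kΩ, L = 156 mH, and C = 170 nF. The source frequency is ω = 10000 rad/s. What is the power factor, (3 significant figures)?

X_L = ωL = 1560 Ω
X_C = 1/(ωC) = 588 Ω
Parallel: admittances add. Y = 1/R + 1/(jωL) + jωC
Y = (0.000455 + j0.00106) S
|Y| = 0.00115 S → |Z| = 1/|Y| = 868 Ω, ∠Z = −∠Y = -66.8°
cos φ = cos(-66.8°) = 0.394

0.394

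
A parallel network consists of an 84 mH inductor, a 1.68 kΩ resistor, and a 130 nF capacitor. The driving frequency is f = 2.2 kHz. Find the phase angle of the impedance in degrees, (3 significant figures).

-57.5°

ω = 2πf = 13820 rad/s
X_L = ωL = 1160 Ω
X_C = 1/(ωC) = 556 Ω
Parallel: admittances add. Y = 1/R + 1/(jωL) + jωC
Y = (0.000595 + j0.000936) S
|Y| = 0.00111 S → |Z| = 1/|Y| = 902 Ω, ∠Z = −∠Y = -57.5°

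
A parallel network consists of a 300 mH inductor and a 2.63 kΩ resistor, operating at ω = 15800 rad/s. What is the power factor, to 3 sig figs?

X_L = ωL = 4740 Ω
Parallel: admittances add. Y = 1/R + 1/(jωL)
Y = (0.000380 − j0.000211) S
|Y| = 0.000435 S → |Z| = 1/|Y| = 2300 Ω, ∠Z = −∠Y = 29.0°
cos φ = cos(29.0°) = 0.874

0.874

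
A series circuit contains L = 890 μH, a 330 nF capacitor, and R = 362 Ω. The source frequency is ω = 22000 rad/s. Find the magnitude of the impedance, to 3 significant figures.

381 Ω

X_L = ωL = 19.6 Ω
X_C = 1/(ωC) = 138 Ω
Net reactance X = X_L − X_C = -118 Ω
Z = 362 − j118 Ω
|Z| = √(362² + 118²) = 381 Ω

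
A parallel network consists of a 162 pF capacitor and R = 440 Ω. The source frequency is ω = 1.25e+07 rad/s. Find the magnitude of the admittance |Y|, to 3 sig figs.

X_C = 1/(ωC) = 494 Ω
Parallel: admittances add. Y = 1/R + jωC
Y = (0.00227 + j0.00203) S
|Y| = 0.00304 S → |Z| = 1/|Y| = 329 Ω, ∠Z = −∠Y = -41.7°

3.04 mS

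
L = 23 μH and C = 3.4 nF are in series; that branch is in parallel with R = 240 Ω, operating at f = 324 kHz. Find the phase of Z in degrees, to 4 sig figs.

-67.86°

ω = 2πf = 2.036e+06 rad/s
X_L = ωL = 46.82 Ω
X_C = 1/(ωC) = 144.5 Ω
Branch 1: Z₁ = R = 240.0 Ω
Branch 2 (series LC): Z₂ = j(X_L − X_C) = −j97.65 Ω
Parallel: Z = Z₁Z₂/(Z₁+Z₂), |Z| = 90.45 Ω, ∠Z = -67.86°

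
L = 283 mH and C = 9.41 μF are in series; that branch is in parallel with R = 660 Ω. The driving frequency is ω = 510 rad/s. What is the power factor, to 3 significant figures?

0.0966

X_L = ωL = 144 Ω
X_C = 1/(ωC) = 208 Ω
Branch 1: Z₁ = R = 660 Ω
Branch 2 (series LC): Z₂ = j(X_L − X_C) = −j64.0 Ω
Parallel: Z = Z₁Z₂/(Z₁+Z₂), |Z| = 63.7 Ω, ∠Z = -84.5°
cos φ = cos(-84.5°) = 0.0966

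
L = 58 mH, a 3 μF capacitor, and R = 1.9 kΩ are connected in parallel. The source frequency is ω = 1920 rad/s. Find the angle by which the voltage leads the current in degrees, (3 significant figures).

X_L = ωL = 111 Ω
X_C = 1/(ωC) = 174 Ω
Parallel: admittances add. Y = 1/R + 1/(jωL) + jωC
Y = (0.000526 − j0.00322) S
|Y| = 0.00326 S → |Z| = 1/|Y| = 307 Ω, ∠Z = −∠Y = 80.7°

80.7°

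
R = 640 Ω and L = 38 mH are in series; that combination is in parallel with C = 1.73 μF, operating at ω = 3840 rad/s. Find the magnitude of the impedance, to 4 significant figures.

154.4 Ω

X_L = ωL = 145.9 Ω
X_C = 1/(ωC) = 150.5 Ω
Branch 1 (R+jX_L): Z₁ = 640.0 + j145.9 Ω, |Z₁| = 656.4 Ω
Branch 2 (−jX_C): Z₂ = −j150.5 Ω
Parallel: Z = Z₁Z₂/(Z₁+Z₂), |Z| = 154.4 Ω, ∠Z = -76.74°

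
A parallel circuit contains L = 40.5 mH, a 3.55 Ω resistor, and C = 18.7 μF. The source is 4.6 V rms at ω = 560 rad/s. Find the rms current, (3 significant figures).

X_L = ωL = 22.7 Ω
X_C = 1/(ωC) = 95.5 Ω
Parallel: admittances add. Y = 1/R + 1/(jωL) + jωC
Y = (0.282 − j0.0336) S
|Y| = 0.284 S → |Z| = 1/|Y| = 3.52 Ω, ∠Z = −∠Y = 6.81°
I = V/|Z| = 4.6/3.52 = 1.30 A

1.30 A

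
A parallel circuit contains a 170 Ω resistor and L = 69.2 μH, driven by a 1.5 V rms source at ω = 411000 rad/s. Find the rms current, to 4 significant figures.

X_L = ωL = 28.44 Ω
Parallel: admittances add. Y = 1/R + 1/(jωL)
Y = (0.005882 − j0.03516) S
|Y| = 0.03565 S → |Z| = 1/|Y| = 28.05 Ω, ∠Z = −∠Y = 80.50°
I = V/|Z| = 1.5/28.05 = 53.47 mA

53.47 mA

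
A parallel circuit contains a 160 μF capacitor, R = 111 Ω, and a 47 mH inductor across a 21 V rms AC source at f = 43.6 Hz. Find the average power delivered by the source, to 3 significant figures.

3.97 W

ω = 2πf = 273.9 rad/s
X_L = ωL = 12.9 Ω
X_C = 1/(ωC) = 22.8 Ω
Parallel: admittances add. Y = 1/R + 1/(jωL) + jωC
Y = (0.00901 − j0.0338) S
|Y| = 0.0350 S → |Z| = 1/|Y| = 28.6 Ω, ∠Z = −∠Y = 75.1°
I = V/|Z| = 735 mA
P = VI cos φ = 21 × 0.735 × cos(75.1°) = 3.97 W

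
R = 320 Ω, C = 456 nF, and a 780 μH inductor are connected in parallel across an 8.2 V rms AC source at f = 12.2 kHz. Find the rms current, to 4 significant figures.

ω = 2πf = 76650 rad/s
X_L = ωL = 59.79 Ω
X_C = 1/(ωC) = 28.61 Ω
Parallel: admittances add. Y = 1/R + 1/(jωL) + jωC
Y = (0.003125 + j0.01823) S
|Y| = 0.01850 S → |Z| = 1/|Y| = 54.07 Ω, ∠Z = −∠Y = -80.27°
I = V/|Z| = 8.2/54.07 = 151.7 mA

151.7 mA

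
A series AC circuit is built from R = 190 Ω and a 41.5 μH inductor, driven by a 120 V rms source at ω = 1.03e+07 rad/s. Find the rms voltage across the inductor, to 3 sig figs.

X_L = ωL = 427 Ω
Z = 190 + j427 Ω
|Z| = √(190² + 427²) = 468 Ω
I = V/|Z| = 257 mA
V_L = I·|Z_L| = 0.257 × 427 = 110 V

110 V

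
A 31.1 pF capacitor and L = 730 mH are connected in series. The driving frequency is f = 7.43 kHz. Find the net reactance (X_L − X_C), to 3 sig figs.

-655000 Ω

ω = 2πf = 46680 rad/s
X_L = ωL = 34100 Ω
X_C = 1/(ωC) = 689000 Ω
X = 34100 − 689000 = -655000 Ω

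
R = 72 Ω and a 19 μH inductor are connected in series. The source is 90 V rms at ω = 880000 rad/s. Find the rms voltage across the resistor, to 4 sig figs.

87.67 V

X_L = ωL = 16.72 Ω
Z = 72.00 + j16.72 Ω
|Z| = √(72.00² + 16.72²) = 73.92 Ω
I = V/|Z| = 1.218 A
V_R = I·|Z_R| = 1.218 × 72.00 = 87.67 V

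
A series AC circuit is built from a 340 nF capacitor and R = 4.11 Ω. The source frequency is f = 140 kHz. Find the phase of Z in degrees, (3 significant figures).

ω = 2πf = 879600 rad/s
X_C = 1/(ωC) = 3.34 Ω
Z = 4.11 − j3.34 Ω
|Z| = √(4.11² + 3.34²) = 5.30 Ω
∠Z = arctan(-3.34/4.11) = -39.1°

-39.1°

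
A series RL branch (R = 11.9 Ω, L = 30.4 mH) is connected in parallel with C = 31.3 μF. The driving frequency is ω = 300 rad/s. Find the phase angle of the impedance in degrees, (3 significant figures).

30.5°

X_L = ωL = 9.12 Ω
X_C = 1/(ωC) = 106 Ω
Branch 1 (R+jX_L): Z₁ = 11.9 + j9.12 Ω, |Z₁| = 15.0 Ω
Branch 2 (−jX_C): Z₂ = −j106 Ω
Parallel: Z = Z₁Z₂/(Z₁+Z₂), |Z| = 16.3 Ω, ∠Z = 30.5°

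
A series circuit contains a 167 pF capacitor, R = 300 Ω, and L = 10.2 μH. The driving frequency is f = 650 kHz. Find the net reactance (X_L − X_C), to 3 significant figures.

-1420 Ω

ω = 2πf = 4.084e+06 rad/s
X_L = ωL = 41.7 Ω
X_C = 1/(ωC) = 1470 Ω
X = 41.7 − 1470 = -1420 Ω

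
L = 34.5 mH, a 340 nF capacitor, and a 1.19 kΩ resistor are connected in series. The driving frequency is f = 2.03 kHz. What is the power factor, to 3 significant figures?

0.985

ω = 2πf = 12750 rad/s
X_L = ωL = 440 Ω
X_C = 1/(ωC) = 231 Ω
Net reactance X = X_L − X_C = 209 Ω
Z = 1190 + j209 Ω
|Z| = √(1190² + 209²) = 1210 Ω
∠Z = arctan(209/1190) = 9.98°
cos φ = cos(9.98°) = 0.985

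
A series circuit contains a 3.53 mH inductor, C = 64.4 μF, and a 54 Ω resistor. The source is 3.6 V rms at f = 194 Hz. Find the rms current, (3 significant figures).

ω = 2πf = 1219 rad/s
X_L = ωL = 4.30 Ω
X_C = 1/(ωC) = 12.7 Ω
Net reactance X = X_L − X_C = -8.44 Ω
Z = 54.0 − j8.44 Ω
|Z| = √(54.0² + 8.44²) = 54.7 Ω
I = V/|Z| = 3.6/54.7 = 65.9 mA

65.9 mA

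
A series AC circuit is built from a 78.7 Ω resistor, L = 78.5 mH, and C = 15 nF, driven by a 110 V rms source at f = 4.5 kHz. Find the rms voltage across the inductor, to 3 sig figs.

ω = 2πf = 28270 rad/s
X_L = ωL = 2220 Ω
X_C = 1/(ωC) = 2360 Ω
Net reactance X = X_L − X_C = -138 Ω
Z = 78.7 − j138 Ω
|Z| = √(78.7² + 138²) = 159 Ω
I = V/|Z| = 691 mA
V_L = I·|Z_L| = 0.691 × 2220 = 1530 V

1530 V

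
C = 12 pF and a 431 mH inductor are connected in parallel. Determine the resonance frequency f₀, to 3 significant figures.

70.0 kHz

ω₀ = 1/√(LC) = 1/√(0.431 × 1.2e-11) = 439700 rad/s
f₀ = ω₀/(2π) = 70.0 kHz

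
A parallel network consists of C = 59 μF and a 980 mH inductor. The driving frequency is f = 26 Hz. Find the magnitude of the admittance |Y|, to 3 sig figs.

3.39 mS

ω = 2πf = 163.4 rad/s
X_L = ωL = 160 Ω
X_C = 1/(ωC) = 104 Ω
Parallel: admittances add. Y = 1/(jωL) + jωC
Y = (0 + j0.00339) S
|Y| = 0.00339 S → |Z| = 1/|Y| = 295 Ω, ∠Z = −∠Y = -90.0°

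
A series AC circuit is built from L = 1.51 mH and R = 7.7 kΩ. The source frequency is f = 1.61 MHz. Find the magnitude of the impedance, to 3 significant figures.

17100 Ω

ω = 2πf = 1.012e+07 rad/s
X_L = ωL = 15300 Ω
Z = 7700 + j15300 Ω
|Z| = √(7700² + 15300²) = 17100 Ω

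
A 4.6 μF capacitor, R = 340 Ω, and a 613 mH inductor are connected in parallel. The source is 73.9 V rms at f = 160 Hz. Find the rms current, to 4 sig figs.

310.6 mA

ω = 2πf = 1005 rad/s
X_L = ωL = 616.3 Ω
X_C = 1/(ωC) = 216.2 Ω
Parallel: admittances add. Y = 1/R + 1/(jωL) + jωC
Y = (0.002941 + j0.003002) S
|Y| = 0.004202 S → |Z| = 1/|Y| = 238.0 Ω, ∠Z = −∠Y = -45.58°
I = V/|Z| = 73.9/238.0 = 310.6 mA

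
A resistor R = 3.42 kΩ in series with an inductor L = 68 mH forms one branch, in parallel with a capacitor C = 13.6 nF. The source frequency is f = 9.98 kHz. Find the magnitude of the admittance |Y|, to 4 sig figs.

719.3 μS

ω = 2πf = 62710 rad/s
X_L = ωL = 4264 Ω
X_C = 1/(ωC) = 1173 Ω
Branch 1 (R+jX_L): Z₁ = 3420 + j4264 Ω, |Z₁| = 5466 Ω
Branch 2 (−jX_C): Z₂ = −j1173 Ω
Parallel: Z = Z₁Z₂/(Z₁+Z₂), |Z| = 1390 Ω, ∠Z = -80.84°
|Y| = 1/|Z| = 719.3 μS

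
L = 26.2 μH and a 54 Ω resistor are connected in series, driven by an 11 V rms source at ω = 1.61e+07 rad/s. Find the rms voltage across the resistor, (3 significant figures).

1.40 V

X_L = ωL = 422 Ω
Z = 54.0 + j422 Ω
|Z| = √(54.0² + 422²) = 425 Ω
I = V/|Z| = 25.9 mA
V_R = I·|Z_R| = 0.0259 × 54.0 = 1.40 V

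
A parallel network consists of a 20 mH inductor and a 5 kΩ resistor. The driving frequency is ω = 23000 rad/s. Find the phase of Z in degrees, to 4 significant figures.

84.74°

X_L = ωL = 460.0 Ω
Parallel: admittances add. Y = 1/R + 1/(jωL)
Y = (0.0002000 − j0.002174) S
|Y| = 0.002183 S → |Z| = 1/|Y| = 458.1 Ω, ∠Z = −∠Y = 84.74°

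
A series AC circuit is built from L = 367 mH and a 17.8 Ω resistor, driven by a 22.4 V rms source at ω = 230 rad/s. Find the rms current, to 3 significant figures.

X_L = ωL = 84.4 Ω
Z = 17.8 + j84.4 Ω
|Z| = √(17.8² + 84.4²) = 86.3 Ω
I = V/|Z| = 22.4/86.3 = 260 mA

260 mA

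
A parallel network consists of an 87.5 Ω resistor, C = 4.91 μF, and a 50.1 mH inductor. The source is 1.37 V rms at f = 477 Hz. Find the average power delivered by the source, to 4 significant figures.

ω = 2πf = 2997 rad/s
X_L = ωL = 150.2 Ω
X_C = 1/(ωC) = 67.95 Ω
Parallel: admittances add. Y = 1/R + 1/(jωL) + jωC
Y = (0.01143 + j0.008056) S
|Y| = 0.01398 S → |Z| = 1/|Y| = 71.52 Ω, ∠Z = −∠Y = -35.18°
I = V/|Z| = 19.16 mA
P = VI cos φ = 1.37 × 0.01916 × cos(-35.18°) = 21.45 mW

21.45 mW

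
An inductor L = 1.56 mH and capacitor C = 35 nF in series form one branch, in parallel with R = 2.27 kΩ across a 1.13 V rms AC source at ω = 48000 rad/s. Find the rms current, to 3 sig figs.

X_L = ωL = 74.9 Ω
X_C = 1/(ωC) = 595 Ω
Branch 1: Z₁ = R = 2270 Ω
Branch 2 (series LC): Z₂ = j(X_L − X_C) = −j520 Ω
Parallel: Z = Z₁Z₂/(Z₁+Z₂), |Z| = 507 Ω, ∠Z = -77.1°
I = V/|Z| = 1.13/507 = 2.23 mA

2.23 mA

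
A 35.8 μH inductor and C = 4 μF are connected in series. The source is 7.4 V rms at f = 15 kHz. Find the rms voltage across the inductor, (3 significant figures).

ω = 2πf = 94250 rad/s
X_L = ωL = 3.37 Ω
X_C = 1/(ωC) = 2.65 Ω
Net reactance X = X_L − X_C = 0.721 Ω
Z = j0.721 Ω
|Z| = √(0² + 0.721²) = 0.721 Ω
I = V/|Z| = 10.3 A
V_L = I·|Z_L| = 10.3 × 3.37 = 34.6 V

34.6 V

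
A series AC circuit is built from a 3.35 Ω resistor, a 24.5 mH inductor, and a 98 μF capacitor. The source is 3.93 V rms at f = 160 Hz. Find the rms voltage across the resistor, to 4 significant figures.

ω = 2πf = 1005 rad/s
X_L = ωL = 24.63 Ω
X_C = 1/(ωC) = 10.15 Ω
Net reactance X = X_L − X_C = 14.48 Ω
Z = 3.350 + j14.48 Ω
|Z| = √(3.350² + 14.48²) = 14.86 Ω
I = V/|Z| = 264.4 mA
V_R = I·|Z_R| = 0.2644 × 3.350 = 0.8858 V

0.8858 V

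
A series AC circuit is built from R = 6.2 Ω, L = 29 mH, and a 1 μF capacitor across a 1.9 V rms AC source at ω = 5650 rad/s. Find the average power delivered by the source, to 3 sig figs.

X_L = ωL = 164 Ω
X_C = 1/(ωC) = 177 Ω
Net reactance X = X_L − X_C = -13.1 Ω
Z = 6.20 − j13.1 Ω
|Z| = √(6.20² + 13.1²) = 14.5 Ω
∠Z = arctan(-13.1/6.20) = -64.7°
I = V/|Z| = 131 mA
P = VI cos φ = 1.9 × 0.131 × cos(-64.7°) = 106 mW

106 mW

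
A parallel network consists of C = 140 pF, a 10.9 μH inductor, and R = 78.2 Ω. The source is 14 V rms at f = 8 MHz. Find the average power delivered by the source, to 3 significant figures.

2.51 W

ω = 2πf = 5.027e+07 rad/s
X_L = ωL = 548 Ω
X_C = 1/(ωC) = 142 Ω
Parallel: admittances add. Y = 1/R + 1/(jωL) + jωC
Y = (0.0128 + j0.00521) S
|Y| = 0.0138 S → |Z| = 1/|Y| = 72.4 Ω, ∠Z = −∠Y = -22.2°
I = V/|Z| = 193 mA
P = VI cos φ = 14 × 0.193 × cos(-22.2°) = 2.51 W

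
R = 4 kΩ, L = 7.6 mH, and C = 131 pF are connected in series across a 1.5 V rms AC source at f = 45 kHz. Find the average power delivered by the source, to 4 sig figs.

ω = 2πf = 282700 rad/s
X_L = ωL = 2149 Ω
X_C = 1/(ωC) = 27000 Ω
Net reactance X = X_L − X_C = -24850 Ω
Z = 4000 − j24850 Ω
|Z| = √(4000² + 24850²) = 25170 Ω
∠Z = arctan(-24850/4000) = -80.86°
I = V/|Z| = 59.60 μA
P = VI cos φ = 1.5 × 5.96e-05 × cos(-80.86°) = 14.21 μW

14.21 μW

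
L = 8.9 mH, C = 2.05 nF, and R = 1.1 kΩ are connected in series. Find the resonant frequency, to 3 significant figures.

37.3 kHz

ω₀ = 1/√(LC) = 1/√(0.0089 × 2.05e-09) = 234100 rad/s
f₀ = ω₀/(2π) = 37.3 kHz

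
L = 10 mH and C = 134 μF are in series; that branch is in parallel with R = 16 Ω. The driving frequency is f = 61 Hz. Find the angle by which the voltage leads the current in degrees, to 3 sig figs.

-45.7°

ω = 2πf = 383.3 rad/s
X_L = ωL = 3.83 Ω
X_C = 1/(ωC) = 19.5 Ω
Branch 1: Z₁ = R = 16.0 Ω
Branch 2 (series LC): Z₂ = j(X_L − X_C) = −j15.6 Ω
Parallel: Z = Z₁Z₂/(Z₁+Z₂), |Z| = 11.2 Ω, ∠Z = -45.7°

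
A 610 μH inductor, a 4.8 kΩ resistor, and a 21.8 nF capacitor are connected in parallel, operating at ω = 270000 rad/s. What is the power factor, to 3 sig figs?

X_L = ωL = 165 Ω
X_C = 1/(ωC) = 170 Ω
Parallel: admittances add. Y = 1/R + 1/(jωL) + jωC
Y = (0.000208 − j0.000186) S
|Y| = 0.000279 S → |Z| = 1/|Y| = 3580 Ω, ∠Z = −∠Y = 41.7°
cos φ = cos(41.7°) = 0.747

0.747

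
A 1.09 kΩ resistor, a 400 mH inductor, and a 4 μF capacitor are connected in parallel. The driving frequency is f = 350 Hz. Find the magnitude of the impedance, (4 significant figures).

129.6 Ω

ω = 2πf = 2199 rad/s
X_L = ωL = 879.6 Ω
X_C = 1/(ωC) = 113.7 Ω
Parallel: admittances add. Y = 1/R + 1/(jωL) + jωC
Y = (0.0009174 + j0.007660) S
|Y| = 0.007714 S → |Z| = 1/|Y| = 129.6 Ω, ∠Z = −∠Y = -83.17°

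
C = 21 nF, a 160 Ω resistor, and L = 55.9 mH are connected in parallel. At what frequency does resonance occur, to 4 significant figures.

4.645 kHz

ω₀ = 1/√(LC) = 1/√(0.0559 × 2.1e-08) = 29190 rad/s
f₀ = ω₀/(2π) = 4.645 kHz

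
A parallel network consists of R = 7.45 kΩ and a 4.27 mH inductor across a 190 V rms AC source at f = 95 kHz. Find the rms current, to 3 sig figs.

ω = 2πf = 596900 rad/s
X_L = ωL = 2550 Ω
Parallel: admittances add. Y = 1/R + 1/(jωL)
Y = (0.000134 − j0.000392) S
|Y| = 0.000415 S → |Z| = 1/|Y| = 2410 Ω, ∠Z = −∠Y = 71.1°
I = V/|Z| = 190/2410 = 78.8 mA

78.8 mA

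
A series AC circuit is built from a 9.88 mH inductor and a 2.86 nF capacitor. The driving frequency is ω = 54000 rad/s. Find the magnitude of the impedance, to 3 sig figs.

X_L = ωL = 534 Ω
X_C = 1/(ωC) = 6480 Ω
Net reactance X = X_L − X_C = -5940 Ω
Z = − j5940 Ω
|Z| = √(0² + 5940²) = 5940 Ω

5940 Ω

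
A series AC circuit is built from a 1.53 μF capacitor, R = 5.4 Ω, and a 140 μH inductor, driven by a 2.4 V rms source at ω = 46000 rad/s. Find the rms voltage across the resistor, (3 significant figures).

X_L = ωL = 6.44 Ω
X_C = 1/(ωC) = 14.2 Ω
Net reactance X = X_L − X_C = -7.77 Ω
Z = 5.40 − j7.77 Ω
|Z| = √(5.40² + 7.77²) = 9.46 Ω
I = V/|Z| = 254 mA
V_R = I·|Z_R| = 0.254 × 5.40 = 1.37 V

1.37 V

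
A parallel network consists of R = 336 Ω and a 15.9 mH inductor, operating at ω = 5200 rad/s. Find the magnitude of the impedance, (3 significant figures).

X_L = ωL = 82.7 Ω
Parallel: admittances add. Y = 1/R + 1/(jωL)
Y = (0.00298 − j0.0121) S
|Y| = 0.0125 S → |Z| = 1/|Y| = 80.3 Ω, ∠Z = −∠Y = 76.2°

80.3 Ω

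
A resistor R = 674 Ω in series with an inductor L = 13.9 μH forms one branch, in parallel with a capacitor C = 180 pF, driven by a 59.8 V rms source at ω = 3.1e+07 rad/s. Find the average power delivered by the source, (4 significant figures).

3.766 W

X_L = ωL = 430.9 Ω
X_C = 1/(ωC) = 179.2 Ω
Branch 1 (R+jX_L): Z₁ = 674.0 + j430.9 Ω, |Z₁| = 800.0 Ω
Branch 2 (−jX_C): Z₂ = −j179.2 Ω
Parallel: Z = Z₁Z₂/(Z₁+Z₂), |Z| = 199.3 Ω, ∠Z = -77.89°
I = V/|Z| = 300.1 mA
P = VI cos φ = 59.8 × 0.3001 × cos(-77.89°) = 3.766 W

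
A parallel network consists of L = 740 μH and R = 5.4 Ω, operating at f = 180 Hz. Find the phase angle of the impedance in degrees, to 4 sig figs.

81.19°

ω = 2πf = 1131 rad/s
X_L = ωL = 0.8369 Ω
Parallel: admittances add. Y = 1/R + 1/(jωL)
Y = (0.1852 − j1.195) S
|Y| = 1.209 S → |Z| = 1/|Y| = 0.8270 Ω, ∠Z = −∠Y = 81.19°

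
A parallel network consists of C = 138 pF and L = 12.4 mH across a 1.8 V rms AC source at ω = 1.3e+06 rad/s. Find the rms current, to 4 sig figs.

X_L = ωL = 16120 Ω
X_C = 1/(ωC) = 5574 Ω
Parallel: admittances add. Y = 1/(jωL) + jωC
Y = (0 + j0.0001174) S
|Y| = 0.0001174 S → |Z| = 1/|Y| = 8520 Ω, ∠Z = −∠Y = -90.00°
I = V/|Z| = 1.8/8520 = 211.3 μA

211.3 μA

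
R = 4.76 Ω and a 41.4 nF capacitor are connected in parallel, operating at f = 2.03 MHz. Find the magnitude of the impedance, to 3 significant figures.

ω = 2πf = 1.275e+07 rad/s
X_C = 1/(ωC) = 1.89 Ω
Parallel: admittances add. Y = 1/R + jωC
Y = (0.210 + j0.528) S
|Y| = 0.568 S → |Z| = 1/|Y| = 1.76 Ω, ∠Z = −∠Y = -68.3°

1.76 Ω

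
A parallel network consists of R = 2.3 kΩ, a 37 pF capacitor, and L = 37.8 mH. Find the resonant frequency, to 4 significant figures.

ω₀ = 1/√(LC) = 1/√(0.0378 × 3.7e-11) = 845600 rad/s
f₀ = ω₀/(2π) = 134.6 kHz

134.6 kHz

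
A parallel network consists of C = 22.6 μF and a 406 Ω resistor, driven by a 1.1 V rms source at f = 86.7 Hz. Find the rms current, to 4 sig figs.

13.81 mA

ω = 2πf = 544.8 rad/s
X_C = 1/(ωC) = 81.23 Ω
Parallel: admittances add. Y = 1/R + jωC
Y = (0.002463 + j0.01231) S
|Y| = 0.01256 S → |Z| = 1/|Y| = 79.65 Ω, ∠Z = −∠Y = -78.69°
I = V/|Z| = 1.1/79.65 = 13.81 mA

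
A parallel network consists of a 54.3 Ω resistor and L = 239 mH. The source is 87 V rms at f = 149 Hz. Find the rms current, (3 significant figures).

1.65 A

ω = 2πf = 936.2 rad/s
X_L = ωL = 224 Ω
Parallel: admittances add. Y = 1/R + 1/(jωL)
Y = (0.0184 − j0.00447) S
|Y| = 0.0190 S → |Z| = 1/|Y| = 52.8 Ω, ∠Z = −∠Y = 13.6°
I = V/|Z| = 87/52.8 = 1.65 A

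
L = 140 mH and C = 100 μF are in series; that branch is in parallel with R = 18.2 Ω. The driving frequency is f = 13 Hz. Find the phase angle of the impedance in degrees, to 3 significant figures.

-9.31°

ω = 2πf = 81.68 rad/s
X_L = ωL = 11.4 Ω
X_C = 1/(ωC) = 122 Ω
Branch 1: Z₁ = R = 18.2 Ω
Branch 2 (series LC): Z₂ = j(X_L − X_C) = −j111 Ω
Parallel: Z = Z₁Z₂/(Z₁+Z₂), |Z| = 18.0 Ω, ∠Z = -9.31°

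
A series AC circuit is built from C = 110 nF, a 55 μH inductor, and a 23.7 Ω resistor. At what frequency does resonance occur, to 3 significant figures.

64.7 kHz

ω₀ = 1/√(LC) = 1/√(5.5e-05 × 1.1e-07) = 406600 rad/s
f₀ = ω₀/(2π) = 64.7 kHz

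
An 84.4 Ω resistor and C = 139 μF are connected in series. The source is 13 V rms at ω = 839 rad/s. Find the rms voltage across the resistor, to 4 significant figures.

X_C = 1/(ωC) = 8.575 Ω
Z = 84.40 − j8.575 Ω
|Z| = √(84.40² + 8.575²) = 84.83 Ω
I = V/|Z| = 153.2 mA
V_R = I·|Z_R| = 0.1532 × 84.40 = 12.93 V

12.93 V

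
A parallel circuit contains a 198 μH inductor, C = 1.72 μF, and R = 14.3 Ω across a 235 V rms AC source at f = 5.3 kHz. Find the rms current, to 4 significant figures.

27.61 A

ω = 2πf = 33300 rad/s
X_L = ωL = 6.594 Ω
X_C = 1/(ωC) = 17.46 Ω
Parallel: admittances add. Y = 1/R + 1/(jωL) + jωC
Y = (0.06993 − j0.09439) S
|Y| = 0.1175 S → |Z| = 1/|Y| = 8.513 Ω, ∠Z = −∠Y = 53.47°
I = V/|Z| = 235/8.513 = 27.61 A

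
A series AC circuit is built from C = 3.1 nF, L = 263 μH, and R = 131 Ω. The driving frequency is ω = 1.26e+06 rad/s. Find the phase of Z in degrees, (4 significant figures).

X_L = ωL = 331.4 Ω
X_C = 1/(ωC) = 256.0 Ω
Net reactance X = X_L − X_C = 75.36 Ω
Z = 131.0 + j75.36 Ω
|Z| = √(131.0² + 75.36²) = 151.1 Ω
∠Z = arctan(75.36/131.0) = 29.91°

29.91°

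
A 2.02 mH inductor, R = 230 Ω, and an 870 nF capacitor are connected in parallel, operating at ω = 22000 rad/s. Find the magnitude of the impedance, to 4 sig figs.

X_L = ωL = 44.44 Ω
X_C = 1/(ωC) = 52.25 Ω
Parallel: admittances add. Y = 1/R + 1/(jωL) + jωC
Y = (0.004348 − j0.003362) S
|Y| = 0.005496 S → |Z| = 1/|Y| = 181.9 Ω, ∠Z = −∠Y = 37.72°

181.9 Ω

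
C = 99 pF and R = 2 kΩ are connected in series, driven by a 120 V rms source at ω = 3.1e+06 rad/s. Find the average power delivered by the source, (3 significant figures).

X_C = 1/(ωC) = 3260 Ω
Z = 2000 − j3260 Ω
|Z| = √(2000² + 3260²) = 3820 Ω
∠Z = arctan(-3260/2000) = -58.5°
I = V/|Z| = 31.4 mA
P = VI cos φ = 120 × 0.0314 × cos(-58.5°) = 1.97 W

1.97 W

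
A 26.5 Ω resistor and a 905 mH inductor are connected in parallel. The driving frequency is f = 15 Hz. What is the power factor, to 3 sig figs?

0.955

ω = 2πf = 94.25 rad/s
X_L = ωL = 85.3 Ω
Parallel: admittances add. Y = 1/R + 1/(jωL)
Y = (0.0377 − j0.0117) S
|Y| = 0.0395 S → |Z| = 1/|Y| = 25.3 Ω, ∠Z = −∠Y = 17.3°
cos φ = cos(17.3°) = 0.955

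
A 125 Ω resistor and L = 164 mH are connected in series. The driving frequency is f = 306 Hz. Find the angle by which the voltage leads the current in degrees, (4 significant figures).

68.38°

ω = 2πf = 1923 rad/s
X_L = ωL = 315.3 Ω
Z = 125.0 + j315.3 Ω
|Z| = √(125.0² + 315.3²) = 339.2 Ω
∠Z = arctan(315.3/125.0) = 68.38°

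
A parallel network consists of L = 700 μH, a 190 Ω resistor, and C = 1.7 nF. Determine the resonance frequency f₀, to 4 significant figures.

145.9 kHz

ω₀ = 1/√(LC) = 1/√(0.0007 × 1.7e-09) = 916700 rad/s
f₀ = ω₀/(2π) = 145.9 kHz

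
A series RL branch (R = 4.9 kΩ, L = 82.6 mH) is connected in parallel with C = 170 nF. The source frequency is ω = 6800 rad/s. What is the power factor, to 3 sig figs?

0.175

X_L = ωL = 562 Ω
X_C = 1/(ωC) = 865 Ω
Branch 1 (R+jX_L): Z₁ = 4900 + j562 Ω, |Z₁| = 4930 Ω
Branch 2 (−jX_C): Z₂ = −j865 Ω
Parallel: Z = Z₁Z₂/(Z₁+Z₂), |Z| = 869 Ω, ∠Z = -79.9°
cos φ = cos(-79.9°) = 0.175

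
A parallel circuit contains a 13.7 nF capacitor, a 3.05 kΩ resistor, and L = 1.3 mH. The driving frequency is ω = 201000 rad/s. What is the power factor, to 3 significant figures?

X_L = ωL = 261 Ω
X_C = 1/(ωC) = 363 Ω
Parallel: admittances add. Y = 1/R + 1/(jωL) + jωC
Y = (0.000328 − j0.00107) S
|Y| = 0.00112 S → |Z| = 1/|Y| = 891 Ω, ∠Z = −∠Y = 73.0°
cos φ = cos(73.0°) = 0.292

0.292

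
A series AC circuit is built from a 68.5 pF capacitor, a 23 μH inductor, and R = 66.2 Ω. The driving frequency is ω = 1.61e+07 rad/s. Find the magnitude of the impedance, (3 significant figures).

541 Ω

X_L = ωL = 370 Ω
X_C = 1/(ωC) = 907 Ω
Net reactance X = X_L − X_C = -536 Ω
Z = 66.2 − j536 Ω
|Z| = √(66.2² + 536²) = 541 Ω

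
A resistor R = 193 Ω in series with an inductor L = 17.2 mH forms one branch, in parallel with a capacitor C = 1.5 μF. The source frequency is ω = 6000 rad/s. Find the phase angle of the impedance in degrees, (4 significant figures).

X_L = ωL = 103.2 Ω
X_C = 1/(ωC) = 111.1 Ω
Branch 1 (R+jX_L): Z₁ = 193.0 + j103.2 Ω, |Z₁| = 218.9 Ω
Branch 2 (−jX_C): Z₂ = −j111.1 Ω
Parallel: Z = Z₁Z₂/(Z₁+Z₂), |Z| = 125.9 Ω, ∠Z = -59.52°

-59.52°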